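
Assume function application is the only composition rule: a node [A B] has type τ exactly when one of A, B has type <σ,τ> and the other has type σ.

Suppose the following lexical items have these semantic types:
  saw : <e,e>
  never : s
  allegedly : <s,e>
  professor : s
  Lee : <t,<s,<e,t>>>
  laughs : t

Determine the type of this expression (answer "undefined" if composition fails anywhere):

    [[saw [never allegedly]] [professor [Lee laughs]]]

At [never allegedly], allegedly : <s,e> takes never : s, giving e.
At [saw [never allegedly]], saw : <e,e> takes [never allegedly] : e, giving e.
At [Lee laughs], Lee : <t,<s,<e,t>>> takes laughs : t, giving <s,<e,t>>.
At [professor [Lee laughs]], [Lee laughs] : <s,<e,t>> takes professor : s, giving <e,t>.
At [[saw [never allegedly]] [professor [Lee laughs]]], [professor [Lee laughs]] : <e,t> takes [saw [never allegedly]] : e, giving t.

t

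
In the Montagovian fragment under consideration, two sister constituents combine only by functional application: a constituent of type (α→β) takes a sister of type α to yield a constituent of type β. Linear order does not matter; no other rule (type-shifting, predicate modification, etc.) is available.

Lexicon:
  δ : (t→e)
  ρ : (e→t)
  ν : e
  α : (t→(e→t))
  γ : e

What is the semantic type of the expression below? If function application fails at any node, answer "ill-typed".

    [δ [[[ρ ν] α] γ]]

e

At [ρ ν], ρ : (e→t) takes ν : e, giving t.
At [[ρ ν] α], α : (t→(e→t)) takes [ρ ν] : t, giving (e→t).
At [[[ρ ν] α] γ], [[ρ ν] α] : (e→t) takes γ : e, giving t.
At [δ [[[ρ ν] α] γ]], δ : (t→e) takes [[[ρ ν] α] γ] : t, giving e.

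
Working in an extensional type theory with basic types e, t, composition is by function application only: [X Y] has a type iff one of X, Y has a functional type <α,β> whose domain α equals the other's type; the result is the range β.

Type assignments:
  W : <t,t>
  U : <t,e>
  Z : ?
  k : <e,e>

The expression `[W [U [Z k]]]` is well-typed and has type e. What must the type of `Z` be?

<<e,e>,<<t,e>,<<t,t>,e>>>

[W [U [Z k]]] is required to be e. W : <t,t> cannot yield e as functor, so [U [Z k]] : <<t,t>,e>.
[U [Z k]] is required to be <<t,t>,e>. U : <t,e> cannot yield <<t,t>,e> as functor, so [Z k] : <<t,e>,<<t,t>,e>>.
[Z k] is required to be <<t,e>,<<t,t>,e>>. k : <e,e> cannot yield <<t,e>,<<t,t>,e>> as functor, so Z : <<e,e>,<<t,e>,<<t,t>,e>>>.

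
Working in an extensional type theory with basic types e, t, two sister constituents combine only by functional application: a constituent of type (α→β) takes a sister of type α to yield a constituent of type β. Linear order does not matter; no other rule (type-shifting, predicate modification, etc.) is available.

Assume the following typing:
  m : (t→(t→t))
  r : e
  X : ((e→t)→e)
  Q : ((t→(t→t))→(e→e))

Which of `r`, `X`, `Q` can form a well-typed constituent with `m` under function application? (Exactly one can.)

r : e — no; m wants t, and r wants nothing (atomic).
X : ((e→t)→e) — no; m wants t, and X wants (e→t).
Q — combines: Q : ((t→(t→t))→(e→e)) takes m : (t→(t→t)) as argument, giving (e→e).

Q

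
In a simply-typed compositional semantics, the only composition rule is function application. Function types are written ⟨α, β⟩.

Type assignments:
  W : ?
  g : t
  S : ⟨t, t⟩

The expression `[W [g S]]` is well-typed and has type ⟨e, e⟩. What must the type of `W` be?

[W [g S]] is required to be ⟨e, e⟩. [g S] : t cannot yield ⟨e, e⟩ as functor, so W : ⟨t, ⟨e, e⟩⟩.

⟨t, ⟨e, e⟩⟩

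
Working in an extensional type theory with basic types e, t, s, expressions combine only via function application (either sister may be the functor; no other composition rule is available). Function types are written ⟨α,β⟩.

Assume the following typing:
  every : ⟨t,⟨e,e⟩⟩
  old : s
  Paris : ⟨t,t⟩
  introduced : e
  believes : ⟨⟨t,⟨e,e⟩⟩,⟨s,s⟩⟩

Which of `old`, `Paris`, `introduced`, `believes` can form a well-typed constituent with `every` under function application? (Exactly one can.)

believes

old : s — neither side's domain matches the other.
Paris : ⟨t,t⟩ — neither side's domain matches the other.
introduced : e — neither side's domain matches the other.
believes — combines: believes : ⟨⟨t,⟨e,e⟩⟩,⟨s,s⟩⟩ takes every : ⟨t,⟨e,e⟩⟩ as argument, giving ⟨s,s⟩.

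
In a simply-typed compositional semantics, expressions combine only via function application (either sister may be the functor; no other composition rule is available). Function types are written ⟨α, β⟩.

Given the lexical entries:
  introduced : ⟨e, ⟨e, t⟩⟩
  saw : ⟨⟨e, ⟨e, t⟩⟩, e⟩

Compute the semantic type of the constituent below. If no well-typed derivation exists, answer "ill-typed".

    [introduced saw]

[introduced saw]: saw is ⟨⟨e, ⟨e, t⟩⟩, e⟩, introduced is ⟨e, ⟨e, t⟩⟩; result e.

e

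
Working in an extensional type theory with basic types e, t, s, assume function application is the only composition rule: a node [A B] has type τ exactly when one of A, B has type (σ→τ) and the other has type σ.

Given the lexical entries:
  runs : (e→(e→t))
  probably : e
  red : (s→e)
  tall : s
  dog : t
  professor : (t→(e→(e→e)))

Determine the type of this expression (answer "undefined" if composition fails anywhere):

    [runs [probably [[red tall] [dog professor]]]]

(e→t)

[red tall]: red is (s→e), tall is s; result e.
[dog professor]: professor is (t→(e→(e→e))), dog is t; result (e→(e→e)).
[[red tall] [dog professor]]: [dog professor] is (e→(e→e)), [red tall] is e; result (e→e).
[probably [[red tall] [dog professor]]]: [[red tall] [dog professor]] is (e→e), probably is e; result e.
[runs [probably [[red tall] [dog professor]]]]: runs is (e→(e→t)), [probably [[red tall] [dog professor]]] is e; result (e→t).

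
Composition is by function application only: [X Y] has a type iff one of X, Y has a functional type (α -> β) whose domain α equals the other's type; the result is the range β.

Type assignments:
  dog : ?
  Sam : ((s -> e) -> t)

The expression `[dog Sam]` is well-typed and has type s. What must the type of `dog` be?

For [dog Sam] to have type s with Sam of type ((s -> e) -> t), dog must be the function: dog : (((s -> e) -> t) -> s).

(((s -> e) -> t) -> s)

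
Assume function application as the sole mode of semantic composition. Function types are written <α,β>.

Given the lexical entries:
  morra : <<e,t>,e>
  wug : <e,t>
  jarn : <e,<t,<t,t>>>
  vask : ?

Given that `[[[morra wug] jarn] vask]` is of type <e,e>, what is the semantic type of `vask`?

<<t,<t,t>>,<e,e>>

At [[[morra wug] jarn] vask] (required: <e,e>): [[morra wug] jarn] is <t,<t,t>>, which is not a function with range <e,e>; hence vask is the functor — type <<t,<t,t>>,<e,e>>.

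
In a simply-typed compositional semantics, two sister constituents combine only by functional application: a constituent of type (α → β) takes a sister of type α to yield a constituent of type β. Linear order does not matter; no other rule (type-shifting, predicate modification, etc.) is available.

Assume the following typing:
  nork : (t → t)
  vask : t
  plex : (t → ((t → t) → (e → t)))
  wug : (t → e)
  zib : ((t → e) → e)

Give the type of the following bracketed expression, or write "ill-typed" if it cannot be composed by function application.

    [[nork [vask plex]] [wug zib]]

t

[vask plex] — plex of type (t → ((t → t) → (e → t))) combines with vask of type t: type ((t → t) → (e → t)).
[nork [vask plex]] — [vask plex] of type ((t → t) → (e → t)) combines with nork of type (t → t): type (e → t).
[wug zib] — zib of type ((t → e) → e) combines with wug of type (t → e): type e.
[[nork [vask plex]] [wug zib]] — [nork [vask plex]] of type (e → t) combines with [wug zib] of type e: type t.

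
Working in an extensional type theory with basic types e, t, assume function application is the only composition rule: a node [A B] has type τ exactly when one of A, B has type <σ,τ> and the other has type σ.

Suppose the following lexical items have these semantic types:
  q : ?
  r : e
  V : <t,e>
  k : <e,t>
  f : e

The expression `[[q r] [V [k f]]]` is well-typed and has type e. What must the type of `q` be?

<e,<e,e>>

[[q r] [V [k f]]] is required to be e. [V [k f]] : e cannot yield e as functor, so [q r] : <e,e>.
[q r] is required to be <e,e>. r : e cannot yield <e,e> as functor, so q : <e,<e,e>>.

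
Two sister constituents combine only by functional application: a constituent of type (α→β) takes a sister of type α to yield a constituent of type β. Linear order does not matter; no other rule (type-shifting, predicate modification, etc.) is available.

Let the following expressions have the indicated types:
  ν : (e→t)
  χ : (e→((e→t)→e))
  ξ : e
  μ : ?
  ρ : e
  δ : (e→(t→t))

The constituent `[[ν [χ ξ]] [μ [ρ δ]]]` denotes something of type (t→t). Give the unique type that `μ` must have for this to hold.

[[ν [χ ξ]] [μ [ρ δ]]] is required to be (t→t). [ν [χ ξ]] : e cannot yield (t→t) as functor, so [μ [ρ δ]] : (e→(t→t)).
[μ [ρ δ]] is required to be (e→(t→t)). [ρ δ] : (t→t) cannot yield (e→(t→t)) as functor, so μ : ((t→t)→(e→(t→t))).

((t→t)→(e→(t→t)))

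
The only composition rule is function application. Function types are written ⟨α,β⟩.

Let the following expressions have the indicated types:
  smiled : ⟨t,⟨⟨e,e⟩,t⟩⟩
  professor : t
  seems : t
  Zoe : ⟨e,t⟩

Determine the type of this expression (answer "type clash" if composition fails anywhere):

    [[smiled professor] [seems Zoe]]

type clash

[smiled professor]: ⟨t,⟨⟨e,e⟩,t⟩⟩ applied to t yields ⟨⟨e,e⟩,t⟩.
At [seems Zoe]: neither t nor ⟨e,t⟩ can take the other as argument; the node is ill-typed.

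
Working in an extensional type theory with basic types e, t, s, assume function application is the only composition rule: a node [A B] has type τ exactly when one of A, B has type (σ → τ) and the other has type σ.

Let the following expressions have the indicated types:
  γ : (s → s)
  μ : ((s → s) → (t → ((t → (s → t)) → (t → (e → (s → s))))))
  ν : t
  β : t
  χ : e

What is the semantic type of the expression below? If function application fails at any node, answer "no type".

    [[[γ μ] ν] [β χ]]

At [γ μ], μ : ((s → s) → (t → ((t → (s → t)) → (t → (e → (s → s)))))) takes γ : (s → s), giving (t → ((t → (s → t)) → (t → (e → (s → s))))).
At [[γ μ] ν], [γ μ] : (t → ((t → (s → t)) → (t → (e → (s → s))))) takes ν : t, giving ((t → (s → t)) → (t → (e → (s → s)))).
[β χ]: t with e — neither is a function whose domain matches the other; composition fails here.

no type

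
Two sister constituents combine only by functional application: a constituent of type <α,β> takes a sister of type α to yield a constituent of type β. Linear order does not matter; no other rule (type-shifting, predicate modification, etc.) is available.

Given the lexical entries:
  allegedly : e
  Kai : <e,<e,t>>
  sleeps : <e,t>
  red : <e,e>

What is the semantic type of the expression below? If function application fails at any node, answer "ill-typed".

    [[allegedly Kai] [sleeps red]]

[allegedly Kai] — Kai of type <e,<e,t>> combines with allegedly of type e: type <e,t>.
[sleeps red]: <e,t> with <e,e> — neither is a function whose domain matches the other; composition fails here.

ill-typed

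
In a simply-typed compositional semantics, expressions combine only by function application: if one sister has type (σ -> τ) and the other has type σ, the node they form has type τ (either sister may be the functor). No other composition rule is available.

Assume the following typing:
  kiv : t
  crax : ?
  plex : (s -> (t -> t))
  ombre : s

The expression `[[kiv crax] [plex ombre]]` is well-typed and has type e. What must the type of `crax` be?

(t -> ((t -> t) -> e))

For [[kiv crax] [plex ombre]] to have type e with [plex ombre] of type (t -> t), [kiv crax] must be the function: [kiv crax] : ((t -> t) -> e).
For [kiv crax] to have type ((t -> t) -> e) with kiv of type t, crax must be the function: crax : (t -> ((t -> t) -> e)).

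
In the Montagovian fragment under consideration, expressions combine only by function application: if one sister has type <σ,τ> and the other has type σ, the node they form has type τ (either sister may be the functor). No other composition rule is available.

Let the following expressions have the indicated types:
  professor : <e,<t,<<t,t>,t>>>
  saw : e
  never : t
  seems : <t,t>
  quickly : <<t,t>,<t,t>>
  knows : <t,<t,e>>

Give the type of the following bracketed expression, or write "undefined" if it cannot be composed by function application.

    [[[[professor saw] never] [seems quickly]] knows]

At [professor saw], professor : <e,<t,<<t,t>,t>>> takes saw : e, giving <t,<<t,t>,t>>.
At [[professor saw] never], [professor saw] : <t,<<t,t>,t>> takes never : t, giving <<t,t>,t>.
At [seems quickly], quickly : <<t,t>,<t,t>> takes seems : <t,t>, giving <t,t>.
At [[[professor saw] never] [seems quickly]], [[professor saw] never] : <<t,t>,t> takes [seems quickly] : <t,t>, giving t.
At [[[[professor saw] never] [seems quickly]] knows], knows : <t,<t,e>> takes [[[professor saw] never] [seems quickly]] : t, giving <t,e>.

<t,e>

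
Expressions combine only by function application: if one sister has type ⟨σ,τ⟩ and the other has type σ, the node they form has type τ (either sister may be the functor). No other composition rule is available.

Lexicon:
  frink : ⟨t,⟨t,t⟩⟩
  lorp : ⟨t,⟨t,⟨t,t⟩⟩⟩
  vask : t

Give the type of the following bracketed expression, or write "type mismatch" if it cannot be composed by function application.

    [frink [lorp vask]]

[lorp vask]: ⟨t,⟨t,⟨t,t⟩⟩⟩ applied to t yields ⟨t,⟨t,t⟩⟩.
At [frink [lorp vask]]: neither ⟨t,⟨t,t⟩⟩ nor ⟨t,⟨t,t⟩⟩ can take the other as argument; the node is ill-typed.

type mismatch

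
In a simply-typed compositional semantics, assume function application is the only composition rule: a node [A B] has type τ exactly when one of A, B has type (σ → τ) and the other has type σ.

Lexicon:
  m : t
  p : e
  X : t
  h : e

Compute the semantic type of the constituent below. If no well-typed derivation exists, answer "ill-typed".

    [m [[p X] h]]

[p X]: e with t — neither is a function whose domain matches the other; composition fails here.

ill-typed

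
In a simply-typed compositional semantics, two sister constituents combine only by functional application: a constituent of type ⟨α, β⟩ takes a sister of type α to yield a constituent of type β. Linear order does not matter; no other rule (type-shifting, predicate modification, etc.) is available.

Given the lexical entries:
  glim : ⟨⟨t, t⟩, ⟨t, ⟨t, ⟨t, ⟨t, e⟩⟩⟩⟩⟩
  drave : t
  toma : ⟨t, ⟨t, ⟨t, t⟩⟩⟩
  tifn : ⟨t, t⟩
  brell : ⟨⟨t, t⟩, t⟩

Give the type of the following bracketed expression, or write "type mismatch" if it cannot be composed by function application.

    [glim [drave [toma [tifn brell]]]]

At [tifn brell], brell : ⟨⟨t, t⟩, t⟩ takes tifn : ⟨t, t⟩, giving t.
At [toma [tifn brell]], toma : ⟨t, ⟨t, ⟨t, t⟩⟩⟩ takes [tifn brell] : t, giving ⟨t, ⟨t, t⟩⟩.
At [drave [toma [tifn brell]]], [toma [tifn brell]] : ⟨t, ⟨t, t⟩⟩ takes drave : t, giving ⟨t, t⟩.
At [glim [drave [toma [tifn brell]]]], glim : ⟨⟨t, t⟩, ⟨t, ⟨t, ⟨t, ⟨t, e⟩⟩⟩⟩⟩ takes [drave [toma [tifn brell]]] : ⟨t, t⟩, giving ⟨t, ⟨t, ⟨t, ⟨t, e⟩⟩⟩⟩.

⟨t, ⟨t, ⟨t, ⟨t, e⟩⟩⟩⟩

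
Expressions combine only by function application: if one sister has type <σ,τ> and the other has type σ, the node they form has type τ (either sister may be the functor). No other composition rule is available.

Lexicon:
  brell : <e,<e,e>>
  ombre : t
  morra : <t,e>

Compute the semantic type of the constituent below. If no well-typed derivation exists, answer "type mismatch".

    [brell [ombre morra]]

<e,e>

[ombre morra]: morra is <t,e>, ombre is t; result e.
[brell [ombre morra]]: brell is <e,<e,e>>, [ombre morra] is e; result <e,e>.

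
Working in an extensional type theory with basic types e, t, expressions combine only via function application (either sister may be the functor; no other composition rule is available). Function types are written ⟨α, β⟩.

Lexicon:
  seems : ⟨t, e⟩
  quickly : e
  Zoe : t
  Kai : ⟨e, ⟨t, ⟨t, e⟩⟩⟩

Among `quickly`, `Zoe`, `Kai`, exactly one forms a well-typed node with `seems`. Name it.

Zoe

quickly : e — neither side's domain matches the other.
Zoe — combines: seems : ⟨t, e⟩ takes Zoe : t as argument, giving e.
Kai : ⟨e, ⟨t, ⟨t, e⟩⟩⟩ — neither side's domain matches the other.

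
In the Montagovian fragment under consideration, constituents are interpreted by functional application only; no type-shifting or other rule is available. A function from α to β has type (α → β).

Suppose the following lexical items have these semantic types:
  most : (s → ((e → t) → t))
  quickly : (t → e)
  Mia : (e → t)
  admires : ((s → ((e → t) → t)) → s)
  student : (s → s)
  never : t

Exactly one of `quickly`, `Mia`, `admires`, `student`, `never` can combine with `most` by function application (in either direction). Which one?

admires

quickly : (t → e) — neither side's domain matches the other.
Mia : (e → t) — neither side's domain matches the other.
admires — combines: admires : ((s → ((e → t) → t)) → s) takes most : (s → ((e → t) → t)) as argument, giving s.
student : (s → s) — neither side's domain matches the other.
never : t — neither side's domain matches the other.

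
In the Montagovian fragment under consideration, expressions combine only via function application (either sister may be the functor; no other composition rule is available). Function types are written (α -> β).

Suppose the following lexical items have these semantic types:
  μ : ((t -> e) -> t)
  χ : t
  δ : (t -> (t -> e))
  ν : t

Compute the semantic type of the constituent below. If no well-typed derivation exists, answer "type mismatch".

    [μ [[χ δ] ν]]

type mismatch

[χ δ] — δ of type (t -> (t -> e)) combines with χ of type t: type (t -> e).
[[χ δ] ν] — [χ δ] of type (t -> e) combines with ν of type t: type e.
At [μ [[χ δ] ν]]: neither ((t -> e) -> t) nor e can take the other as argument; the node is ill-typed.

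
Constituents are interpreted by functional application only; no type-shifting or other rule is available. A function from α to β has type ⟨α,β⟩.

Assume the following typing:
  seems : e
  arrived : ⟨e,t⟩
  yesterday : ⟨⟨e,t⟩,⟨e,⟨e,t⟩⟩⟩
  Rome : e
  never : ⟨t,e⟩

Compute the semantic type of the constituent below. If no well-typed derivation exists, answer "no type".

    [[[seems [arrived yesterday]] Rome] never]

[arrived yesterday]: functor yesterday : ⟨⟨e,t⟩,⟨e,⟨e,t⟩⟩⟩, argument arrived : ⟨e,t⟩; result ⟨e,⟨e,t⟩⟩.
[seems [arrived yesterday]]: functor [arrived yesterday] : ⟨e,⟨e,t⟩⟩, argument seems : e; result ⟨e,t⟩.
[[seems [arrived yesterday]] Rome]: functor [seems [arrived yesterday]] : ⟨e,t⟩, argument Rome : e; result t.
[[[seems [arrived yesterday]] Rome] never]: functor never : ⟨t,e⟩, argument [[seems [arrived yesterday]] Rome] : t; result e.

e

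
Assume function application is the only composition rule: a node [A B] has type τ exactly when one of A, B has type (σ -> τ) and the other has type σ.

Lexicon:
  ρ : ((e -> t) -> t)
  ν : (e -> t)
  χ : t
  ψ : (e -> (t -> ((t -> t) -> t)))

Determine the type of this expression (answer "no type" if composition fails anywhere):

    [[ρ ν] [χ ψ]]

[ρ ν] — ρ of type ((e -> t) -> t) combines with ν of type (e -> t): type t.
At [χ ψ]: neither t nor (e -> (t -> ((t -> t) -> t))) can take the other as argument; the node is ill-typed.

no type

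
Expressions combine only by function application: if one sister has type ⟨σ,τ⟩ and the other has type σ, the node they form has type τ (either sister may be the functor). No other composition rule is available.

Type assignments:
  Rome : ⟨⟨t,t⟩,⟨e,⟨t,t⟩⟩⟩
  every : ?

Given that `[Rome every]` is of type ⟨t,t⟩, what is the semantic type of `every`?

For [Rome every] to have type ⟨t,t⟩ with Rome of type ⟨⟨t,t⟩,⟨e,⟨t,t⟩⟩⟩, every must be the function: every : ⟨⟨⟨t,t⟩,⟨e,⟨t,t⟩⟩⟩,⟨t,t⟩⟩.

⟨⟨⟨t,t⟩,⟨e,⟨t,t⟩⟩⟩,⟨t,t⟩⟩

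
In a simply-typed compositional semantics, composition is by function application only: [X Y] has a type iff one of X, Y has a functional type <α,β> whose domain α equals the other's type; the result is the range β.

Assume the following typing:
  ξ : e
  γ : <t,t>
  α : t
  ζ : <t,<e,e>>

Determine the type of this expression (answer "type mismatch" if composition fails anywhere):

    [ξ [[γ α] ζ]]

At [γ α], γ : <t,t> takes α : t, giving t.
At [[γ α] ζ], ζ : <t,<e,e>> takes [γ α] : t, giving <e,e>.
At [ξ [[γ α] ζ]], [[γ α] ζ] : <e,e> takes ξ : e, giving e.

e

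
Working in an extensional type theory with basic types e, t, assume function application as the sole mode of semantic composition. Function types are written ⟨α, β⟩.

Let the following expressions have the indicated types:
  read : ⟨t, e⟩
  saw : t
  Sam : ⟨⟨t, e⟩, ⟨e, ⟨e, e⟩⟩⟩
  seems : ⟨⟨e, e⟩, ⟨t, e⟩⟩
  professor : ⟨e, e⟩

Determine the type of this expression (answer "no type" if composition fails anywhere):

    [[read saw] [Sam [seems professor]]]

At [read saw], read : ⟨t, e⟩ takes saw : t, giving e.
At [seems professor], seems : ⟨⟨e, e⟩, ⟨t, e⟩⟩ takes professor : ⟨e, e⟩, giving ⟨t, e⟩.
At [Sam [seems professor]], Sam : ⟨⟨t, e⟩, ⟨e, ⟨e, e⟩⟩⟩ takes [seems professor] : ⟨t, e⟩, giving ⟨e, ⟨e, e⟩⟩.
At [[read saw] [Sam [seems professor]]], [Sam [seems professor]] : ⟨e, ⟨e, e⟩⟩ takes [read saw] : e, giving ⟨e, e⟩.

⟨e, e⟩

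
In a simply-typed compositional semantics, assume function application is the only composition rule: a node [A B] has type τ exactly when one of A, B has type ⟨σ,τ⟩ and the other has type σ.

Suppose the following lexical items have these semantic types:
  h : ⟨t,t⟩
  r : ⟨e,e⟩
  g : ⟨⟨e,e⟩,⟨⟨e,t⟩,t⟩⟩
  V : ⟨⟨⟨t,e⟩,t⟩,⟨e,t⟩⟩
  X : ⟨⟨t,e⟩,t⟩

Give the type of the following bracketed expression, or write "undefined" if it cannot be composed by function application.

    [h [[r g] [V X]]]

t

[r g]: g is ⟨⟨e,e⟩,⟨⟨e,t⟩,t⟩⟩, r is ⟨e,e⟩; result ⟨⟨e,t⟩,t⟩.
[V X]: V is ⟨⟨⟨t,e⟩,t⟩,⟨e,t⟩⟩, X is ⟨⟨t,e⟩,t⟩; result ⟨e,t⟩.
[[r g] [V X]]: [r g] is ⟨⟨e,t⟩,t⟩, [V X] is ⟨e,t⟩; result t.
[h [[r g] [V X]]]: h is ⟨t,t⟩, [[r g] [V X]] is t; result t.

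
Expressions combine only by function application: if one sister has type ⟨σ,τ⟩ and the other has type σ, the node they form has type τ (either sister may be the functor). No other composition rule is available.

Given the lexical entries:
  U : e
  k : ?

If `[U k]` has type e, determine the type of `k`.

[U k] must have type e. The sister U has type e; that is not a function onto e, so k must be the functor, of type ⟨e,e⟩.

⟨e,e⟩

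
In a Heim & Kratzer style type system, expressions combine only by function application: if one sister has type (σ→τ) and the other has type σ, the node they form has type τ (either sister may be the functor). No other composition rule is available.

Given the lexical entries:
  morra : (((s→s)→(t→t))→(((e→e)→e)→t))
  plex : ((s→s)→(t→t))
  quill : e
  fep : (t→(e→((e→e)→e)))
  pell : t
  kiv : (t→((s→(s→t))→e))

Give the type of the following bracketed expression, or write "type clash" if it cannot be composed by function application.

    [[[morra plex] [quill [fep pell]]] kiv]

At [morra plex], morra : (((s→s)→(t→t))→(((e→e)→e)→t)) takes plex : ((s→s)→(t→t)), giving (((e→e)→e)→t).
At [fep pell], fep : (t→(e→((e→e)→e))) takes pell : t, giving (e→((e→e)→e)).
At [quill [fep pell]], [fep pell] : (e→((e→e)→e)) takes quill : e, giving ((e→e)→e).
At [[morra plex] [quill [fep pell]]], [morra plex] : (((e→e)→e)→t) takes [quill [fep pell]] : ((e→e)→e), giving t.
At [[[morra plex] [quill [fep pell]]] kiv], kiv : (t→((s→(s→t))→e)) takes [[morra plex] [quill [fep pell]]] : t, giving ((s→(s→t))→e).

((s→(s→t))→e)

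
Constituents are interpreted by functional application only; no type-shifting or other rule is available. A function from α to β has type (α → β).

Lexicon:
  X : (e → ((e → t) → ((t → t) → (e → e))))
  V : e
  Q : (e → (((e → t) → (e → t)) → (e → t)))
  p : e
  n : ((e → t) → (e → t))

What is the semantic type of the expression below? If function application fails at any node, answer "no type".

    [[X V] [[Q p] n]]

[X V]: (e → ((e → t) → ((t → t) → (e → e)))) applied to e yields ((e → t) → ((t → t) → (e → e))).
[Q p]: (e → (((e → t) → (e → t)) → (e → t))) applied to e yields (((e → t) → (e → t)) → (e → t)).
[[Q p] n]: (((e → t) → (e → t)) → (e → t)) applied to ((e → t) → (e → t)) yields (e → t).
[[X V] [[Q p] n]]: ((e → t) → ((t → t) → (e → e))) applied to (e → t) yields ((t → t) → (e → e)).

((t → t) → (e → e))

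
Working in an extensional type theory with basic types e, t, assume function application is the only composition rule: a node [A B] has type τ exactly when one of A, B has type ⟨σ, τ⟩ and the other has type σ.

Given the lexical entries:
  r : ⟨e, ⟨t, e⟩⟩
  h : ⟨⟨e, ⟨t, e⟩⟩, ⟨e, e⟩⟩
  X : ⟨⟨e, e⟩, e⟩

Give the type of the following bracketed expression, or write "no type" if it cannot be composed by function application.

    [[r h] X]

[r h]: ⟨⟨e, ⟨t, e⟩⟩, ⟨e, e⟩⟩ applied to ⟨e, ⟨t, e⟩⟩ yields ⟨e, e⟩.
[[r h] X]: ⟨⟨e, e⟩, e⟩ applied to ⟨e, e⟩ yields e.

e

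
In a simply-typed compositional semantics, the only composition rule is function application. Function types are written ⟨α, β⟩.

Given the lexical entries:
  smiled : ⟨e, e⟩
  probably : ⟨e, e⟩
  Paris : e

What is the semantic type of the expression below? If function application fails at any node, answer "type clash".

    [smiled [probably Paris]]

e

At [probably Paris], probably : ⟨e, e⟩ takes Paris : e, giving e.
At [smiled [probably Paris]], smiled : ⟨e, e⟩ takes [probably Paris] : e, giving e.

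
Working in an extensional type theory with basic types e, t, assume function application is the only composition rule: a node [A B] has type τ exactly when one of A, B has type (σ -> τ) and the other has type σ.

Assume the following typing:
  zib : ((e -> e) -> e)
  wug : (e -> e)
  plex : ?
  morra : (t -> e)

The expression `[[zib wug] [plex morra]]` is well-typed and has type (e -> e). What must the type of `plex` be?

((t -> e) -> (e -> (e -> e)))

[[zib wug] [plex morra]] is required to be (e -> e). [zib wug] : e cannot yield (e -> e) as functor, so [plex morra] : (e -> (e -> e)).
[plex morra] is required to be (e -> (e -> e)). morra : (t -> e) cannot yield (e -> (e -> e)) as functor, so plex : ((t -> e) -> (e -> (e -> e))).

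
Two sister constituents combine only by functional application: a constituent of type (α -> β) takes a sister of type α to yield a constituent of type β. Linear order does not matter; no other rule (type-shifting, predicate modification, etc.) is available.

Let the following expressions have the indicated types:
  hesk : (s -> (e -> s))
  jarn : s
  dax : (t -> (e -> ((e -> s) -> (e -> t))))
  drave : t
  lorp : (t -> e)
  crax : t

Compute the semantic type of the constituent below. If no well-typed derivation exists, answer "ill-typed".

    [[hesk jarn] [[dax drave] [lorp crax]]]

(e -> t)

[hesk jarn]: functor hesk : (s -> (e -> s)), argument jarn : s; result (e -> s).
[dax drave]: functor dax : (t -> (e -> ((e -> s) -> (e -> t)))), argument drave : t; result (e -> ((e -> s) -> (e -> t))).
[lorp crax]: functor lorp : (t -> e), argument crax : t; result e.
[[dax drave] [lorp crax]]: functor [dax drave] : (e -> ((e -> s) -> (e -> t))), argument [lorp crax] : e; result ((e -> s) -> (e -> t)).
[[hesk jarn] [[dax drave] [lorp crax]]]: functor [[dax drave] [lorp crax]] : ((e -> s) -> (e -> t)), argument [hesk jarn] : (e -> s); result (e -> t).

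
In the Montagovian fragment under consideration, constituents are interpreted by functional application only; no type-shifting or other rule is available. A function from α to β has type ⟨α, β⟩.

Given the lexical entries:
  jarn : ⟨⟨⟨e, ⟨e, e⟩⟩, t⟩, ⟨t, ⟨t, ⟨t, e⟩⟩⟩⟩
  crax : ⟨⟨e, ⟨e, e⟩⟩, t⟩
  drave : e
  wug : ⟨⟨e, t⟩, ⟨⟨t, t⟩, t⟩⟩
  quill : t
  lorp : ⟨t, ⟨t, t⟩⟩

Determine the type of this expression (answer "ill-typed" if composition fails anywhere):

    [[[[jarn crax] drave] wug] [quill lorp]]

At [jarn crax], jarn : ⟨⟨⟨e, ⟨e, e⟩⟩, t⟩, ⟨t, ⟨t, ⟨t, e⟩⟩⟩⟩ takes crax : ⟨⟨e, ⟨e, e⟩⟩, t⟩, giving ⟨t, ⟨t, ⟨t, e⟩⟩⟩.
At [[jarn crax] drave]: neither ⟨t, ⟨t, ⟨t, e⟩⟩⟩ nor e can take the other as argument; the node is ill-typed.

ill-typed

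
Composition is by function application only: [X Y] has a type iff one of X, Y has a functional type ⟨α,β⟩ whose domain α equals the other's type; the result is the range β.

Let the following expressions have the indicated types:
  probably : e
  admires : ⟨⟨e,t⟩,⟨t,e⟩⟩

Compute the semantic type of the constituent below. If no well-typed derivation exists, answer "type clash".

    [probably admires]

At [probably admires]: neither e nor ⟨⟨e,t⟩,⟨t,e⟩⟩ can take the other as argument; the node is ill-typed.

type clash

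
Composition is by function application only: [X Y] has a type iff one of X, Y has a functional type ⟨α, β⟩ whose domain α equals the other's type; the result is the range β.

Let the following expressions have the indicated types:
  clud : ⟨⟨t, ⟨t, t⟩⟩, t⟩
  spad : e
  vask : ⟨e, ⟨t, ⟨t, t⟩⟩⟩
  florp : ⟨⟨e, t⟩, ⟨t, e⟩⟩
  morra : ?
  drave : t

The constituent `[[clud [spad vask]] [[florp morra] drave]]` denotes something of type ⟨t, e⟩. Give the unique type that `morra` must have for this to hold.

[[clud [spad vask]] [[florp morra] drave]] must have type ⟨t, e⟩. The sister [clud [spad vask]] has type t; that is not a function onto ⟨t, e⟩, so [[florp morra] drave] must be the functor, of type ⟨t, ⟨t, e⟩⟩.
[[florp morra] drave] must have type ⟨t, ⟨t, e⟩⟩. The sister drave has type t; that is not a function onto ⟨t, ⟨t, e⟩⟩, so [florp morra] must be the functor, of type ⟨t, ⟨t, ⟨t, e⟩⟩⟩.
[florp morra] must have type ⟨t, ⟨t, ⟨t, e⟩⟩⟩. The sister florp has type ⟨⟨e, t⟩, ⟨t, e⟩⟩; that is not a function onto ⟨t, ⟨t, ⟨t, e⟩⟩⟩, so morra must be the functor, of type ⟨⟨⟨e, t⟩, ⟨t, e⟩⟩, ⟨t, ⟨t, ⟨t, e⟩⟩⟩⟩.

⟨⟨⟨e, t⟩, ⟨t, e⟩⟩, ⟨t, ⟨t, ⟨t, e⟩⟩⟩⟩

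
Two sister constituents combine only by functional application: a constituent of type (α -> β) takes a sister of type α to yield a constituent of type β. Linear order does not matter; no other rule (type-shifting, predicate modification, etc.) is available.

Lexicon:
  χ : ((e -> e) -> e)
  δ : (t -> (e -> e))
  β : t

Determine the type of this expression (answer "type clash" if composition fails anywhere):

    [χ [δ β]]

[δ β]: functor δ : (t -> (e -> e)), argument β : t; result (e -> e).
[χ [δ β]]: functor χ : ((e -> e) -> e), argument [δ β] : (e -> e); result e.

e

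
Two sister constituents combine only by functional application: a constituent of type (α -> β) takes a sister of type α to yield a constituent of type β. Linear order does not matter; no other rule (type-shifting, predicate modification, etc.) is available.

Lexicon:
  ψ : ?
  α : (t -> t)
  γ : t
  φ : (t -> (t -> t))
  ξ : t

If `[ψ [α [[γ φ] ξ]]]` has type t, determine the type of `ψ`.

[ψ [α [[γ φ] ξ]]] is required to be t. [α [[γ φ] ξ]] : t cannot yield t as functor, so ψ : (t -> t).

(t -> t)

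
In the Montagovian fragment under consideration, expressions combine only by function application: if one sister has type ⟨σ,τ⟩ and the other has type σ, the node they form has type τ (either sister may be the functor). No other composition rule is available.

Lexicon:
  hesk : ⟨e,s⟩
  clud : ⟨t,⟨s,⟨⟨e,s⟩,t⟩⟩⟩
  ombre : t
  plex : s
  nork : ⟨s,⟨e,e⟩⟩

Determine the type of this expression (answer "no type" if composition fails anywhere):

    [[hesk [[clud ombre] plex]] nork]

At [clud ombre], clud : ⟨t,⟨s,⟨⟨e,s⟩,t⟩⟩⟩ takes ombre : t, giving ⟨s,⟨⟨e,s⟩,t⟩⟩.
At [[clud ombre] plex], [clud ombre] : ⟨s,⟨⟨e,s⟩,t⟩⟩ takes plex : s, giving ⟨⟨e,s⟩,t⟩.
At [hesk [[clud ombre] plex]], [[clud ombre] plex] : ⟨⟨e,s⟩,t⟩ takes hesk : ⟨e,s⟩, giving t.
[[hesk [[clud ombre] plex]] nork]: t and ⟨s,⟨e,e⟩⟩ cannot combine by function application — type clash.

no type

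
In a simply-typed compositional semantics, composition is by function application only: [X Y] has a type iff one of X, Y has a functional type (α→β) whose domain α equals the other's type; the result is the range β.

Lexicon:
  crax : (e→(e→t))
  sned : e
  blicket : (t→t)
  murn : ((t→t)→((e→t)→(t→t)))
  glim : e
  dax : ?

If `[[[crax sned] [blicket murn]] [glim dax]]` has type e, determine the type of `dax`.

[[[crax sned] [blicket murn]] [glim dax]] is required to be e. [[crax sned] [blicket murn]] : (t→t) cannot yield e as functor, so [glim dax] : ((t→t)→e).
[glim dax] is required to be ((t→t)→e). glim : e cannot yield ((t→t)→e) as functor, so dax : (e→((t→t)→e)).

(e→((t→t)→e))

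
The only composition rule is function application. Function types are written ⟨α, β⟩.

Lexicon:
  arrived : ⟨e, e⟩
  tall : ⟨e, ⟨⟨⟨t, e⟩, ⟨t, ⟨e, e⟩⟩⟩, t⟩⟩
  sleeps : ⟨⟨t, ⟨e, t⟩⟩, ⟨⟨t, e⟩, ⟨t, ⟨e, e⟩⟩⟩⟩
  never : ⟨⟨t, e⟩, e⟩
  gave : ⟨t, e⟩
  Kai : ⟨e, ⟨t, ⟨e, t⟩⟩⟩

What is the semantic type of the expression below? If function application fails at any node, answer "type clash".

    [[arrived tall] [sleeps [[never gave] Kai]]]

type clash

At [arrived tall]: neither ⟨e, e⟩ nor ⟨e, ⟨⟨⟨t, e⟩, ⟨t, ⟨e, e⟩⟩⟩, t⟩⟩ can take the other as argument; the node is ill-typed.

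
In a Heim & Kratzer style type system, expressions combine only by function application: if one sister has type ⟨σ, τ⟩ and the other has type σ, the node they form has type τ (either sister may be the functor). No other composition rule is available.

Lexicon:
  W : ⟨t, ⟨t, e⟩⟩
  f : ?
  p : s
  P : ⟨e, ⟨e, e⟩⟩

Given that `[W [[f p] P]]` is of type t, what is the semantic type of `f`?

⟨s, ⟨⟨e, ⟨e, e⟩⟩, ⟨⟨t, ⟨t, e⟩⟩, t⟩⟩⟩

[W [[f p] P]] must have type t. The sister W has type ⟨t, ⟨t, e⟩⟩; that is not a function onto t, so [[f p] P] must be the functor, of type ⟨⟨t, ⟨t, e⟩⟩, t⟩.
[[f p] P] must have type ⟨⟨t, ⟨t, e⟩⟩, t⟩. The sister P has type ⟨e, ⟨e, e⟩⟩; that is not a function onto ⟨⟨t, ⟨t, e⟩⟩, t⟩, so [f p] must be the functor, of type ⟨⟨e, ⟨e, e⟩⟩, ⟨⟨t, ⟨t, e⟩⟩, t⟩⟩.
[f p] must have type ⟨⟨e, ⟨e, e⟩⟩, ⟨⟨t, ⟨t, e⟩⟩, t⟩⟩. The sister p has type s; that is not a function onto ⟨⟨e, ⟨e, e⟩⟩, ⟨⟨t, ⟨t, e⟩⟩, t⟩⟩, so f must be the functor, of type ⟨s, ⟨⟨e, ⟨e, e⟩⟩, ⟨⟨t, ⟨t, e⟩⟩, t⟩⟩⟩.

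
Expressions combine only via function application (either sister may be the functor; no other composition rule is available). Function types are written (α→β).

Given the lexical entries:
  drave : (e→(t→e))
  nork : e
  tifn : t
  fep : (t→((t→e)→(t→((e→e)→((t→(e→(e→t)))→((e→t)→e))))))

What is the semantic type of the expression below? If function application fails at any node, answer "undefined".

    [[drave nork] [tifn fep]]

At [drave nork], drave : (e→(t→e)) takes nork : e, giving (t→e).
At [tifn fep], fep : (t→((t→e)→(t→((e→e)→((t→(e→(e→t)))→((e→t)→e)))))) takes tifn : t, giving ((t→e)→(t→((e→e)→((t→(e→(e→t)))→((e→t)→e))))).
At [[drave nork] [tifn fep]], [tifn fep] : ((t→e)→(t→((e→e)→((t→(e→(e→t)))→((e→t)→e))))) takes [drave nork] : (t→e), giving (t→((e→e)→((t→(e→(e→t)))→((e→t)→e)))).

(t→((e→e)→((t→(e→(e→t)))→((e→t)→e))))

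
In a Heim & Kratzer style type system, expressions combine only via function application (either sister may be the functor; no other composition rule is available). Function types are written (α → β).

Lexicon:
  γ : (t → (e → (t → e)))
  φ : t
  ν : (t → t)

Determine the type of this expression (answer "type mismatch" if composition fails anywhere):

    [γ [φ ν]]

(e → (t → e))

At [φ ν], ν : (t → t) takes φ : t, giving t.
At [γ [φ ν]], γ : (t → (e → (t → e))) takes [φ ν] : t, giving (e → (t → e)).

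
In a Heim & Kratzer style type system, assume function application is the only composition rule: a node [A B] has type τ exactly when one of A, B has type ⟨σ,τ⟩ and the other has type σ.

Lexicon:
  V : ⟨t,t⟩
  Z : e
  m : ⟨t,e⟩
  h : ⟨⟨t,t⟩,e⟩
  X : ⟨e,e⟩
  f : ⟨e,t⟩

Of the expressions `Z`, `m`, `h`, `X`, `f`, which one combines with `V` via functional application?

Z : e — V needs t; Z needs nothing (atomic); neither fits.
m : ⟨t,e⟩ — V needs t; m needs t; neither fits.
h — combines: h : ⟨⟨t,t⟩,e⟩ takes V : ⟨t,t⟩ as argument, giving e.
X : ⟨e,e⟩ — V needs t; X needs e; neither fits.
f : ⟨e,t⟩ — V needs t; f needs e; neither fits.

h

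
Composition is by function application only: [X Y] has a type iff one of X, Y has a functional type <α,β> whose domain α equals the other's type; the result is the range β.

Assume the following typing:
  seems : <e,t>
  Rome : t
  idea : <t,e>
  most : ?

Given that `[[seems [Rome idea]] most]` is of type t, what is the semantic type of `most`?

<t,t>

For [[seems [Rome idea]] most] to have type t with [seems [Rome idea]] of type t, most must be the function: most : <t,t>.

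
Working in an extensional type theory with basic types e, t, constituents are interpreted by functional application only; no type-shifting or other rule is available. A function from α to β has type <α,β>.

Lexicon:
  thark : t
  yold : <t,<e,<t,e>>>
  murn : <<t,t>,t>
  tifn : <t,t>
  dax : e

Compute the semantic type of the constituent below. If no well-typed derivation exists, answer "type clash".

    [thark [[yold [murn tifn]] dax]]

e

[murn tifn] — murn of type <<t,t>,t> combines with tifn of type <t,t>: type t.
[yold [murn tifn]] — yold of type <t,<e,<t,e>>> combines with [murn tifn] of type t: type <e,<t,e>>.
[[yold [murn tifn]] dax] — [yold [murn tifn]] of type <e,<t,e>> combines with dax of type e: type <t,e>.
[thark [[yold [murn tifn]] dax]] — [[yold [murn tifn]] dax] of type <t,e> combines with thark of type t: type e.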